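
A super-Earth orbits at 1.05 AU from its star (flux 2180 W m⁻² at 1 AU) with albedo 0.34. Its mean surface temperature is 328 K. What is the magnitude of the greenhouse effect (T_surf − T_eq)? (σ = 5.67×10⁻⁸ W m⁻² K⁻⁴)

S = 2180/1.05² = 1977 W m⁻².
T_eq = [S(1−A)/(4σ)]^(1/4) = [1977×0.66/(4×5.67×10⁻⁸)]^(1/4) = 275.4 K.
ΔT = T_surf − T_eq = 328 − 275.4.

ΔT ≈ 52.6 K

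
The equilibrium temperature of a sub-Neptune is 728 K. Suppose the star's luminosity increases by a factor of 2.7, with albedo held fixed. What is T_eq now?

T_eq ≈ 933 K

T_eq ∝ L^(1/4) · d^(−1/2).
T′ = 728 × 2.7^(1/4) = 933 K.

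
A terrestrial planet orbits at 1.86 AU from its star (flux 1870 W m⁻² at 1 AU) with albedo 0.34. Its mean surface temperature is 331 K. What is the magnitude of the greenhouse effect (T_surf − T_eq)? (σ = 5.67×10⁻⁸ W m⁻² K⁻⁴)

ΔT ≈ 131.9 K

S = 1870/1.86² = 540.5 W m⁻².
T_eq = [S(1−A)/(4σ)]^(1/4) = [540.5×0.66/(4×5.67×10⁻⁸)]^(1/4) = 199.1 K.
ΔT = T_surf − T_eq = 331 − 199.1.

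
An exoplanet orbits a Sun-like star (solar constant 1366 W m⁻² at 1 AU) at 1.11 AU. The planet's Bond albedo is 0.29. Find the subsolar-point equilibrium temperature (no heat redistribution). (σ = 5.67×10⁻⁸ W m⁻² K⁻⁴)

Flux at 1.11 AU: S = 1366/1.11² = 1110 W m⁻².
At the subsolar point the surface absorbs S(1−A) and emits σT⁴ per unit area — no factor of 4, since only the local patch is in balance.
T = [1110 × 0.71 / 5.67×10⁻⁸]^(1/4) = (1.39×10¹⁰)^(1/4) = 343 K.

T_ss ≈ 343 K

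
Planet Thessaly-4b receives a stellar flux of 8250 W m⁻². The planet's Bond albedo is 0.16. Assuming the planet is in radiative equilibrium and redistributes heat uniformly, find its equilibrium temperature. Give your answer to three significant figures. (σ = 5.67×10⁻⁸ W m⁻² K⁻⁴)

Energy balance: absorbed = emitted ⇒ πR²·S(1−A) = 4πR²·σT_eq⁴, so T_eq⁴ = S(1−A)/(4σ).
T_eq = [8250 × 0.84 / (4 × 5.67×10⁻⁸)]^(1/4) = (3.06×10¹⁰)^(1/4) = 418 K.

T_eq ≈ 418 K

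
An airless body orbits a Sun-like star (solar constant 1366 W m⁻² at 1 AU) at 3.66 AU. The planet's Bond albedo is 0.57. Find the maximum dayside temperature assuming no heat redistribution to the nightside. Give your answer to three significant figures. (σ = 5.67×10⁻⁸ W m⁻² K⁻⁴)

T_ss ≈ 167 K

Flux at 3.66 AU: S = 1366/3.66² = 102 W m⁻².
With no redistribution each surface element balances locally: S(1−A) = σT⁴.
T = [102 × 0.43 / 5.67×10⁻⁸]^(1/4) = (7.73×10⁸)^(1/4) = 167 K.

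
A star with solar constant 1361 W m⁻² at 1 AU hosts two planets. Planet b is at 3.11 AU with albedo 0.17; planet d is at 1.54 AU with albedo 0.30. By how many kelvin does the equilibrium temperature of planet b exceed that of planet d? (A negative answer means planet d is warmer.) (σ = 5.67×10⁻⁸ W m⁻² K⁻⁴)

T_eq = [S₀(1−A)/(4σd²)]^(1/4), so T ∝ (1−A)^(1/4) / √d.
T₁ = [1361×0.83/(4×5.67×10⁻⁸×3.11²)]^(1/4) = 150.64 K.
T₂ = [1361×0.70/(4×5.67×10⁻⁸×1.54²)]^(1/4) = 205.15 K.

ΔT ≈ -54.5 K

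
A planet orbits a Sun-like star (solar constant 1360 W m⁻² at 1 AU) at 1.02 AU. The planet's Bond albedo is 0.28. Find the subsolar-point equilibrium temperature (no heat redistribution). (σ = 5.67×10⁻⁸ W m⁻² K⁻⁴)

Flux at 1.02 AU: S = 1360/1.02² = 1310 W m⁻².
At the subsolar point the surface absorbs S(1−A) and emits σT⁴ per unit area — no factor of 4, since only the local patch is in balance.
T = [1310 × 0.72 / 5.67×10⁻⁸]^(1/4) = (1.66×10¹⁰)^(1/4) = 359 K.

T_ss ≈ 359 K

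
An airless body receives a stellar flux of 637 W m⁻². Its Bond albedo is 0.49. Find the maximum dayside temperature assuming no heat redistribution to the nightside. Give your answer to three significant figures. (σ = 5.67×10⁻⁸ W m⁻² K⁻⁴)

With no redistribution each surface element balances locally: S(1−A) = σT⁴.
T = [637 × 0.51 / 5.67×10⁻⁸]^(1/4) = (5.73×10⁹)^(1/4) = 275 K.

T_ss ≈ 275 K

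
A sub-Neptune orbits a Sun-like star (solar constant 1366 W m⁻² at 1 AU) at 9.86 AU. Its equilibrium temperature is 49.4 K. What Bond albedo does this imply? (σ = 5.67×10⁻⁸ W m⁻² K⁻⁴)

A ≈ 0.90

Flux at 9.86 AU: S = 1366/9.86² = 14.1 W m⁻².
From T_eq⁴ = S(1−A)/(4σ): 1−A = 4σT_eq⁴/S.
1−A = 4 × 5.67×10⁻⁸ × (49.4)⁴ / 14.1 = 0.096.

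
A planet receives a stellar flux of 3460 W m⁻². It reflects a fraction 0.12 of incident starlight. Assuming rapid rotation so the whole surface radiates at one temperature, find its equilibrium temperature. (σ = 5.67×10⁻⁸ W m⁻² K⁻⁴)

Energy balance: absorbed = emitted ⇒ πR²·S(1−A) = 4πR²·σT_eq⁴, so T_eq⁴ = S(1−A)/(4σ).
T_eq = [3460 × 0.88 / (4 × 5.67×10⁻⁸)]^(1/4) = (1.34×10¹⁰)^(1/4) = 340 K.

T_eq ≈ 340 K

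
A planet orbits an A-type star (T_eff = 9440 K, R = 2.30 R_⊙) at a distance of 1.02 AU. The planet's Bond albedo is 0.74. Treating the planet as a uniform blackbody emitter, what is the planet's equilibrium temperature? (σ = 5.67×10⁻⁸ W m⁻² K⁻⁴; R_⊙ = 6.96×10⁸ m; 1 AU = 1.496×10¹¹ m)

R_⋆ = 2.30 × 6.96×10⁸ = 1.60×10⁹ m.
d = 1.02 AU = 1.53×10¹¹ m.
L = 4πR_⋆²σT_⋆⁴ = 4π(1.60×10⁹)² × 5.67×10⁻⁸ × (9440)⁴ = 1.45×10²⁸ W.
S = L/(4πd²) = 4.96×10⁴ W m⁻².
Energy balance: absorbed = emitted ⇒ πR²·S(1−A) = 4πR²·σT_eq⁴, so T_eq⁴ = S(1−A)/(4σ).
T_eq = [4.96×10⁴ × 0.26 / (4 × 5.67×10⁻⁸)]^(1/4) = (5.68×10¹⁰)^(1/4) = 488 K.

T_eq ≈ 488 K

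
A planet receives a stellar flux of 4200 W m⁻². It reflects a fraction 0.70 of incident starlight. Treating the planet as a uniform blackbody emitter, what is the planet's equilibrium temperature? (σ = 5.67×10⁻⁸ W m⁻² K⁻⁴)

T_eq ≈ 273 K

Energy balance: absorbed = emitted ⇒ πR²·S(1−A) = 4πR²·σT_eq⁴, so T_eq⁴ = S(1−A)/(4σ).
T_eq = [4200 × 0.30 / (4 × 5.67×10⁻⁸)]^(1/4) = (5.56×10⁹)^(1/4) = 273 K.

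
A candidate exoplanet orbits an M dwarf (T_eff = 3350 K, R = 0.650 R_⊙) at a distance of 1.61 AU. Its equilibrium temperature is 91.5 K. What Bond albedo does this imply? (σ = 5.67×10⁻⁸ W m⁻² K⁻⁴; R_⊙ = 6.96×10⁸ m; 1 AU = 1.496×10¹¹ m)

A ≈ 0.37

R_⋆ = 0.650 × 6.96×10⁸ = 4.52×10⁸ m.
d = 1.61 AU = 2.41×10¹¹ m.
L = 4πR_⋆²σT_⋆⁴ = 4π(4.52×10⁸)² × 5.67×10⁻⁸ × (3350)⁴ = 1.84×10²⁵ W.
S = L/(4πd²) = 25.2 W m⁻².
From T_eq⁴ = S(1−A)/(4σ): 1−A = 4σT_eq⁴/S.
1−A = 4 × 5.67×10⁻⁸ × (91.5)⁴ / 25.2 = 0.631.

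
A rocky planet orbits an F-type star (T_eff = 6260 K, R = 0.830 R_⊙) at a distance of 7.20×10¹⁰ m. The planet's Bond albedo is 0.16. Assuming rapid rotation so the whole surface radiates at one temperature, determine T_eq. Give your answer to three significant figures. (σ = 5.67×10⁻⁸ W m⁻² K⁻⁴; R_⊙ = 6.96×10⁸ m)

T_eq ≈ 380 K

R_⋆ = 0.830 × 6.96×10⁸ = 5.78×10⁸ m.
L = 4πR_⋆²σT_⋆⁴ = 4π(5.78×10⁸)² × 5.67×10⁻⁸ × (6260)⁴ = 3.65×10²⁶ W.
S = L/(4πd²) = 5610 W m⁻².
Energy balance: absorbed = emitted ⇒ πR²·S(1−A) = 4πR²·σT_eq⁴, so T_eq⁴ = S(1−A)/(4σ).
T_eq = [5610 × 0.84 / (4 × 5.67×10⁻⁸)]^(1/4) = (2.08×10¹⁰)^(1/4) = 380 K.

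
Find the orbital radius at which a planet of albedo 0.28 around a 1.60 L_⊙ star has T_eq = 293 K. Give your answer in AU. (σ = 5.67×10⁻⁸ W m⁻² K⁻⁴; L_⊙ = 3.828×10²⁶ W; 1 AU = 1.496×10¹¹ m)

L = 1.60 × 3.828×10²⁶ = 6.12×10²⁶ W.
From T_eq⁴ = L(1−A)/(16πσd²): d = √[L(1−A)/(16πσT_eq⁴)].
d = √[6.12×10²⁶ × 0.72 / (16π × 5.67×10⁻⁸ × (293)⁴)] = 1.45×10¹¹ m = 0.969 AU.

d ≈ 0.969 AU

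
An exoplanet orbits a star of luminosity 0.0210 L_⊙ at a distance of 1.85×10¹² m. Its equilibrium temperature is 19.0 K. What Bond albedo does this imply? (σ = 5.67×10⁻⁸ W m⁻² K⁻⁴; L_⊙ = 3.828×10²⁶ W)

A ≈ 0.84

L = 0.0210 × 3.828×10²⁶ = 8.04×10²⁴ W.
Flux: S = L/(4πd²) = 8.04×10²⁴/(4π×(1.85×10¹²)²) = 0.187 W m⁻².
From T_eq⁴ = S(1−A)/(4σ): 1−A = 4σT_eq⁴/S.
1−A = 4 × 5.67×10⁻⁸ × (19.0)⁴ / 0.187 = 0.158.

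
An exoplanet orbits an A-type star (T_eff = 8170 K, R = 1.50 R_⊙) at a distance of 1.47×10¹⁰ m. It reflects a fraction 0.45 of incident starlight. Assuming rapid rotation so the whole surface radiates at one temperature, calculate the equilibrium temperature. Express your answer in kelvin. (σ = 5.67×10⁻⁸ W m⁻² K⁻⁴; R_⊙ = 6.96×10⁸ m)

T_eq ≈ 1330 K

R_⋆ = 1.50 × 6.96×10⁸ = 1.04×10⁹ m.
L = 4πR_⋆²σT_⋆⁴ = 4π(1.04×10⁹)² × 5.67×10⁻⁸ × (8170)⁴ = 3.46×10²⁷ W.
S = L/(4πd²) = 1.27×10⁶ W m⁻².
Energy balance: absorbed = emitted ⇒ πR²·S(1−A) = 4πR²·σT_eq⁴, so T_eq⁴ = S(1−A)/(4σ).
T_eq = [1.27×10⁶ × 0.55 / (4 × 5.67×10⁻⁸)]^(1/4) = (3.09×10¹²)^(1/4) = 1330 K.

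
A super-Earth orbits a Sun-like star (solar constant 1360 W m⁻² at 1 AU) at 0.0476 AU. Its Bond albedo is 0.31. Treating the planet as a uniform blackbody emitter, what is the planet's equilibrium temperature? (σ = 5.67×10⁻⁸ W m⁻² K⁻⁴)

Flux at 0.0476 AU: S = 1360/0.0476² = 6.00×10⁵ W m⁻².
Energy balance: absorbed = emitted ⇒ πR²·S(1−A) = 4πR²·σT_eq⁴, so T_eq⁴ = S(1−A)/(4σ).
T_eq = [6.00×10⁵ × 0.69 / (4 × 5.67×10⁻⁸)]^(1/4) = (1.83×10¹²)^(1/4) = 1160 K.

T_eq ≈ 1160 K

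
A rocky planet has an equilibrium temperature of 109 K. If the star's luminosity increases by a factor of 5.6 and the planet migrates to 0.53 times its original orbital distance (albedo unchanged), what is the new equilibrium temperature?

T_eq ≈ 230 K

T_eq ∝ L^(1/4) · d^(−1/2).
T′ = 109 × 5.6^(1/4) / 0.53^(1/2) = 230 K.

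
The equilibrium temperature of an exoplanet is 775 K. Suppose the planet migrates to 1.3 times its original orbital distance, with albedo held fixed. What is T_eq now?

T_eq ∝ L^(1/4) · d^(−1/2).
T′ = 775 / 1.3^(1/2) = 680 K.

T_eq ≈ 680 K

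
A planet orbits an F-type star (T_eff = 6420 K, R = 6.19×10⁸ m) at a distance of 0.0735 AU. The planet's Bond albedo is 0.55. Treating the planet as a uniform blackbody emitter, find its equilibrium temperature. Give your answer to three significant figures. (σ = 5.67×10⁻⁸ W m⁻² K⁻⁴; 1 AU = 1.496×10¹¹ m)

d = 0.0735 AU = 1.10×10¹⁰ m.
L = 4πR_⋆²σT_⋆⁴ = 4π(6.19×10⁸)² × 5.67×10⁻⁸ × (6420)⁴ = 4.64×10²⁶ W.
S = L/(4πd²) = 3.05×10⁵ W m⁻².
Energy balance: absorbed = emitted ⇒ πR²·S(1−A) = 4πR²·σT_eq⁴, so T_eq⁴ = S(1−A)/(4σ).
T_eq = [3.05×10⁵ × 0.45 / (4 × 5.67×10⁻⁸)]^(1/4) = (6.06×10¹¹)^(1/4) = 882 K.

T_eq ≈ 882 K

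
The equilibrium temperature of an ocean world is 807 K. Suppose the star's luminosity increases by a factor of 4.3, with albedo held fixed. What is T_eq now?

T_eq ≈ 1160 K

T_eq ∝ L^(1/4) · d^(−1/2).
T′ = 807 × 4.3^(1/4) = 1160 K.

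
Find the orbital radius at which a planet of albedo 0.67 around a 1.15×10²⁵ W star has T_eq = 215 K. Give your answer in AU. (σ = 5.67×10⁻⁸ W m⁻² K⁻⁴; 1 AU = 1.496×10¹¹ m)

d ≈ 0.167 AU

From T_eq⁴ = L(1−A)/(16πσd²): d = √[L(1−A)/(16πσT_eq⁴)].
d = √[1.15×10²⁵ × 0.33 / (16π × 5.67×10⁻⁸ × (215)⁴)] = 2.50×10¹⁰ m = 0.167 AU.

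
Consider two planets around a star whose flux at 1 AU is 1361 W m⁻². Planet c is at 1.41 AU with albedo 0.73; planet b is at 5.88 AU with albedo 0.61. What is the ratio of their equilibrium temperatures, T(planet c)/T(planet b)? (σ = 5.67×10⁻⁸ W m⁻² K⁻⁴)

T_eq = [S₀(1−A)/(4σd²)]^(1/4), so T ∝ (1−A)^(1/4) / √d.
T₁ = [1361×0.27/(4×5.67×10⁻⁸×1.41²)]^(1/4) = 168.96 K.
T₂ = [1361×0.39/(4×5.67×10⁻⁸×5.88²)]^(1/4) = 90.71 K.

T₁/T₂ ≈ 1.863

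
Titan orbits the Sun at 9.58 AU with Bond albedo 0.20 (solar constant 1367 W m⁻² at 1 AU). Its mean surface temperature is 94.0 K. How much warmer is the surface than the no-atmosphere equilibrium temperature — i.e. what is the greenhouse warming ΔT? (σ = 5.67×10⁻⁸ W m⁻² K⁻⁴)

ΔT ≈ 8.9 K

S = 1367/9.58² = 14.89 W m⁻².
T_eq = [S(1−A)/(4σ)]^(1/4) = [14.89×0.80/(4×5.67×10⁻⁸)]^(1/4) = 85.1 K.
ΔT = T_surf − T_eq = 94 − 85.1.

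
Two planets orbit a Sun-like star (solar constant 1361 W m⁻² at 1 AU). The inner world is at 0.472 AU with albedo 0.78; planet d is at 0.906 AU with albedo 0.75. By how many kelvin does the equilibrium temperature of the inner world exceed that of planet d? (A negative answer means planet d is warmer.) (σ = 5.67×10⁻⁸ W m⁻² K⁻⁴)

T_eq = [S₀(1−A)/(4σd²)]^(1/4), so T ∝ (1−A)^(1/4) / √d.
T₁ = [1361×0.22/(4×5.67×10⁻⁸×0.472²)]^(1/4) = 277.45 K.
T₂ = [1361×0.25/(4×5.67×10⁻⁸×0.906²)]^(1/4) = 206.76 K.

ΔT ≈ 70.7 K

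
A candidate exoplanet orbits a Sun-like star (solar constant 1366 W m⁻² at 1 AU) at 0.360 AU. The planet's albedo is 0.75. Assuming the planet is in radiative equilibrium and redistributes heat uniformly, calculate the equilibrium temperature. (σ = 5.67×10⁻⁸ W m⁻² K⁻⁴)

Flux at 0.360 AU: S = 1366/0.360² = 1.05×10⁴ W m⁻².
Energy balance: absorbed = emitted ⇒ πR²·S(1−A) = 4πR²·σT_eq⁴, so T_eq⁴ = S(1−A)/(4σ).
T_eq = [1.05×10⁴ × 0.25 / (4 × 5.67×10⁻⁸)]^(1/4) = (1.16×10¹⁰)^(1/4) = 328 K.

T_eq ≈ 328 K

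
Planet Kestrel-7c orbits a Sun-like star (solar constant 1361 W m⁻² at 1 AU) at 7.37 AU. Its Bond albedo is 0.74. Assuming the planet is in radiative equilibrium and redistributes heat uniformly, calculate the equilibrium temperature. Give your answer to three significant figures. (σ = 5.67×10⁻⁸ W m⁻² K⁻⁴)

Flux at 7.37 AU: S = 1361/7.37² = 25.1 W m⁻².
Energy balance: absorbed = emitted ⇒ πR²·S(1−A) = 4πR²·σT_eq⁴, so T_eq⁴ = S(1−A)/(4σ).
T_eq = [25.1 × 0.26 / (4 × 5.67×10⁻⁸)]^(1/4) = (2.87×10⁷)^(1/4) = 73.2 K.

T_eq ≈ 73.2 K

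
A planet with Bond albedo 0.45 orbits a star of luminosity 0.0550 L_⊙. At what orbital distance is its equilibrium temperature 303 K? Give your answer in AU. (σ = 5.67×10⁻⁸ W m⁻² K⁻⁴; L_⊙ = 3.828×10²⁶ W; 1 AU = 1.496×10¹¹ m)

d ≈ 0.147 AU

L = 0.0550 × 3.828×10²⁶ = 2.11×10²⁵ W.
From T_eq⁴ = L(1−A)/(16πσd²): d = √[L(1−A)/(16πσT_eq⁴)].
d = √[2.11×10²⁵ × 0.55 / (16π × 5.67×10⁻⁸ × (303)⁴)] = 2.20×10¹⁰ m = 0.147 AU.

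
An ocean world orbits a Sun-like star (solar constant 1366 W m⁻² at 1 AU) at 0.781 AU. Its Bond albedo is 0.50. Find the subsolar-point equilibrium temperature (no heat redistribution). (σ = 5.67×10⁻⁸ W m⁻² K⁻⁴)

Flux at 0.781 AU: S = 1366/0.781² = 2240 W m⁻².
At the subsolar point the surface absorbs S(1−A) and emits σT⁴ per unit area — no factor of 4, since only the local patch is in balance.
T = [2240 × 0.50 / 5.67×10⁻⁸]^(1/4) = (1.97×10¹⁰)^(1/4) = 375 K.

T_ss ≈ 375 K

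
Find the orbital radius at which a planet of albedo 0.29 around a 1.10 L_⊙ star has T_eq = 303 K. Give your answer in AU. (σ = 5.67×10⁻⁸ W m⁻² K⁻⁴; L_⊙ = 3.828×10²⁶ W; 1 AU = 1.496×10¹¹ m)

L = 1.10 × 3.828×10²⁶ = 4.21×10²⁶ W.
From T_eq⁴ = L(1−A)/(16πσd²): d = √[L(1−A)/(16πσT_eq⁴)].
d = √[4.21×10²⁶ × 0.71 / (16π × 5.67×10⁻⁸ × (303)⁴)] = 1.12×10¹¹ m = 0.746 AU.

d ≈ 0.746 AU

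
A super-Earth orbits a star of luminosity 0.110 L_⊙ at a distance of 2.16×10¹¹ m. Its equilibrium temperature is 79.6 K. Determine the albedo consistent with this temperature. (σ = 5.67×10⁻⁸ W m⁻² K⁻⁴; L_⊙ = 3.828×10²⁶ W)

L = 0.110 × 3.828×10²⁶ = 4.21×10²⁵ W.
Flux: S = L/(4πd²) = 4.21×10²⁵/(4π×(2.16×10¹¹)²) = 71.8 W m⁻².
From T_eq⁴ = S(1−A)/(4σ): 1−A = 4σT_eq⁴/S.
1−A = 4 × 5.67×10⁻⁸ × (79.6)⁴ / 71.8 = 0.127.

A ≈ 0.87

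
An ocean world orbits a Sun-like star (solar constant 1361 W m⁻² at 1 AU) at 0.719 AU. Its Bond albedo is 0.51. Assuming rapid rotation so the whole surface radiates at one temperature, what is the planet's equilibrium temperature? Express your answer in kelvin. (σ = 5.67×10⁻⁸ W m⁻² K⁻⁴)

T_eq ≈ 275 K

Flux at 0.719 AU: S = 1361/0.719² = 2630 W m⁻².
Energy balance: absorbed = emitted ⇒ πR²·S(1−A) = 4πR²·σT_eq⁴, so T_eq⁴ = S(1−A)/(4σ).
T_eq = [2630 × 0.49 / (4 × 5.67×10⁻⁸)]^(1/4) = (5.69×10⁹)^(1/4) = 275 K.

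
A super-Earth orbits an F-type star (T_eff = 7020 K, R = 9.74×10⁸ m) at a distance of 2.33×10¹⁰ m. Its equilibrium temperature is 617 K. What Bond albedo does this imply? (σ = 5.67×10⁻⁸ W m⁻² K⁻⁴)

L = 4πR_⋆²σT_⋆⁴ = 4π(9.74×10⁸)² × 5.67×10⁻⁸ × (7020)⁴ = 1.64×10²⁷ W.
S = L/(4πd²) = 2.41×10⁵ W m⁻².
From T_eq⁴ = S(1−A)/(4σ): 1−A = 4σT_eq⁴/S.
1−A = 4 × 5.67×10⁻⁸ × (617)⁴ / 2.41×10⁵ = 0.137.

A ≈ 0.86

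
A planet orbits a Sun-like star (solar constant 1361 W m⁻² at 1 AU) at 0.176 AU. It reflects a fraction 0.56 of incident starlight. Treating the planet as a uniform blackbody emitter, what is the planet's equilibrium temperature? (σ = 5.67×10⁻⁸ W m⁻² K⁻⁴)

Flux at 0.176 AU: S = 1361/0.176² = 4.39×10⁴ W m⁻².
Energy balance: absorbed = emitted ⇒ πR²·S(1−A) = 4πR²·σT_eq⁴, so T_eq⁴ = S(1−A)/(4σ).
T_eq = [4.39×10⁴ × 0.44 / (4 × 5.67×10⁻⁸)]^(1/4) = (8.52×10¹⁰)^(1/4) = 540 K.

T_eq ≈ 540 K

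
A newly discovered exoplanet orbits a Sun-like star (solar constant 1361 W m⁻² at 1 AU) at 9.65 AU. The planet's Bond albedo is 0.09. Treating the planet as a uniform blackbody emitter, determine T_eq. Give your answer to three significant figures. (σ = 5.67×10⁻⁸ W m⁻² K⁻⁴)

Flux at 9.65 AU: S = 1361/9.65² = 14.6 W m⁻².
Energy balance: absorbed = emitted ⇒ πR²·S(1−A) = 4πR²·σT_eq⁴, so T_eq⁴ = S(1−A)/(4σ).
T_eq = [14.6 × 0.91 / (4 × 5.67×10⁻⁸)]^(1/4) = (5.86×10⁷)^(1/4) = 87.5 K.

T_eq ≈ 87.5 K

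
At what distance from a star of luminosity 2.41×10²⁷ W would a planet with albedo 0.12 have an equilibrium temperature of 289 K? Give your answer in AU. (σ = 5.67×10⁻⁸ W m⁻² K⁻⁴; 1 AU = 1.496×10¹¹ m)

d ≈ 2.18 AU

From T_eq⁴ = L(1−A)/(16πσd²): d = √[L(1−A)/(16πσT_eq⁴)].
d = √[2.41×10²⁷ × 0.88 / (16π × 5.67×10⁻⁸ × (289)⁴)] = 3.27×10¹¹ m = 2.18 AU.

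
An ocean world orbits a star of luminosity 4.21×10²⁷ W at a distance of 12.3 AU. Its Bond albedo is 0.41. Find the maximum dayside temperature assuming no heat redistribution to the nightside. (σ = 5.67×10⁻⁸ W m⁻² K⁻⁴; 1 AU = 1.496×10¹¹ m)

d = 12.3 AU = 1.84×10¹² m.
Flux: S = L/(4πd²) = 4.21×10²⁷/(4π×(1.84×10¹²)²) = 98.9 W m⁻².
With no redistribution each surface element balances locally: S(1−A) = σT⁴.
T = [98.9 × 0.59 / 5.67×10⁻⁸]^(1/4) = (1.03×10⁹)^(1/4) = 179 K.

T_ss ≈ 179 K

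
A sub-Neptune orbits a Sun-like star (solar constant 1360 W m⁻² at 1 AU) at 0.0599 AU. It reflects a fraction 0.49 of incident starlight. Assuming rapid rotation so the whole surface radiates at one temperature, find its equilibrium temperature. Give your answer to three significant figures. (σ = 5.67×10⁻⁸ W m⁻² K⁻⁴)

Flux at 0.0599 AU: S = 1360/0.0599² = 3.79×10⁵ W m⁻².
Energy balance: absorbed = emitted ⇒ πR²·S(1−A) = 4πR²·σT_eq⁴, so T_eq⁴ = S(1−A)/(4σ).
T_eq = [3.79×10⁵ × 0.51 / (4 × 5.67×10⁻⁸)]^(1/4) = (8.52×10¹¹)^(1/4) = 961 K.

T_eq ≈ 961 K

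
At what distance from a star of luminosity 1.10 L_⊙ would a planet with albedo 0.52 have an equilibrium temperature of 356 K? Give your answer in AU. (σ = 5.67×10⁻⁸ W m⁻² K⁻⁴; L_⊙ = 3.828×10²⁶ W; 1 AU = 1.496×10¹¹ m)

L = 1.10 × 3.828×10²⁶ = 4.21×10²⁶ W.
From T_eq⁴ = L(1−A)/(16πσd²): d = √[L(1−A)/(16πσT_eq⁴)].
d = √[4.21×10²⁶ × 0.48 / (16π × 5.67×10⁻⁸ × (356)⁴)] = 6.64×10¹⁰ m = 0.444 AU.

d ≈ 0.444 AU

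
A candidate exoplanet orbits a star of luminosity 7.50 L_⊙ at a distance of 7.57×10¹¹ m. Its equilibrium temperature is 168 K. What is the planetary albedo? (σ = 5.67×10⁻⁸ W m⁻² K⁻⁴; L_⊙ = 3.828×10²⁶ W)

L = 7.50 × 3.828×10²⁶ = 2.87×10²⁷ W.
Flux: S = L/(4πd²) = 2.87×10²⁷/(4π×(7.57×10¹¹)²) = 399 W m⁻².
From T_eq⁴ = S(1−A)/(4σ): 1−A = 4σT_eq⁴/S.
1−A = 4 × 5.67×10⁻⁸ × (168)⁴ / 399 = 0.453.

A ≈ 0.55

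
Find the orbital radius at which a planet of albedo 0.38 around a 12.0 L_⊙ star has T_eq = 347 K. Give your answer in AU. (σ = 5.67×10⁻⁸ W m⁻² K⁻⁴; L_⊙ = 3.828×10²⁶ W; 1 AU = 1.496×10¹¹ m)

d ≈ 1.75 AU

L = 12.0 × 3.828×10²⁶ = 4.59×10²⁷ W.
From T_eq⁴ = L(1−A)/(16πσd²): d = √[L(1−A)/(16πσT_eq⁴)].
d = √[4.59×10²⁷ × 0.62 / (16π × 5.67×10⁻⁸ × (347)⁴)] = 2.63×10¹¹ m = 1.75 AU.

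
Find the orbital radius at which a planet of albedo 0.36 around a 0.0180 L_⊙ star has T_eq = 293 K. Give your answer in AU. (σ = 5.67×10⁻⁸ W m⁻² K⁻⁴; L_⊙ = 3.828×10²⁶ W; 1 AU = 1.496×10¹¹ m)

L = 0.0180 × 3.828×10²⁶ = 6.89×10²⁴ W.
From T_eq⁴ = L(1−A)/(16πσd²): d = √[L(1−A)/(16πσT_eq⁴)].
d = √[6.89×10²⁴ × 0.64 / (16π × 5.67×10⁻⁸ × (293)⁴)] = 1.45×10¹⁰ m = 0.0969 AU.

d ≈ 0.0969 AU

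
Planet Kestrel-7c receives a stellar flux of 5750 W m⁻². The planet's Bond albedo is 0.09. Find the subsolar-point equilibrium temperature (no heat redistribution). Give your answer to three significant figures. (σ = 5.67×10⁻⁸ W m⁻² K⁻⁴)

T_ss ≈ 551 K

At the subsolar point the surface absorbs S(1−A) and emits σT⁴ per unit area — no factor of 4, since only the local patch is in balance.
T = [5750 × 0.91 / 5.67×10⁻⁸]^(1/4) = (9.23×10¹⁰)^(1/4) = 551 K.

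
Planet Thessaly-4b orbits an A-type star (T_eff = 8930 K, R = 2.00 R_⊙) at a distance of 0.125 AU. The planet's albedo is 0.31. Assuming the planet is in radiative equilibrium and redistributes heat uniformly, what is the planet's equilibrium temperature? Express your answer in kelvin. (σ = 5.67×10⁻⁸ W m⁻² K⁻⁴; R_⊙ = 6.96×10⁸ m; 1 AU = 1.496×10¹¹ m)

T_eq ≈ 1570 K

R_⋆ = 2.00 × 6.96×10⁸ = 1.39×10⁹ m.
d = 0.125 AU = 1.87×10¹⁰ m.
L = 4πR_⋆²σT_⋆⁴ = 4π(1.39×10⁹)² × 5.67×10⁻⁸ × (8930)⁴ = 8.78×10²⁷ W.
S = L/(4πd²) = 2.00×10⁶ W m⁻².
Energy balance: absorbed = emitted ⇒ πR²·S(1−A) = 4πR²·σT_eq⁴, so T_eq⁴ = S(1−A)/(4σ).
T_eq = [2.00×10⁶ × 0.69 / (4 × 5.67×10⁻⁸)]^(1/4) = (6.08×10¹²)^(1/4) = 1570 K.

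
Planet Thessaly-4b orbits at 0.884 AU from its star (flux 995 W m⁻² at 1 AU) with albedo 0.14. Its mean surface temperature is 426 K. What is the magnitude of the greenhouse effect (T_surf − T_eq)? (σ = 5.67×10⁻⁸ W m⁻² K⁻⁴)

ΔT ≈ 162.4 K

S = 995/0.884² = 1273 W m⁻².
T_eq = [S(1−A)/(4σ)]^(1/4) = [1273×0.86/(4×5.67×10⁻⁸)]^(1/4) = 263.6 K.
ΔT = T_surf − T_eq = 426 − 263.6.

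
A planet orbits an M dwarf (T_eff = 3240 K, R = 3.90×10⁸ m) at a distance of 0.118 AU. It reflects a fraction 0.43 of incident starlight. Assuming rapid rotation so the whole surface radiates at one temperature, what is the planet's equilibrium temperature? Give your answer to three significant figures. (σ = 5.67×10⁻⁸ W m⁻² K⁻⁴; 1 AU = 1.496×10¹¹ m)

d = 0.118 AU = 1.77×10¹⁰ m.
L = 4πR_⋆²σT_⋆⁴ = 4π(3.90×10⁸)² × 5.67×10⁻⁸ × (3240)⁴ = 1.19×10²⁵ W.
S = L/(4πd²) = 3050 W m⁻².
Energy balance: absorbed = emitted ⇒ πR²·S(1−A) = 4πR²·σT_eq⁴, so T_eq⁴ = S(1−A)/(4σ).
T_eq = [3050 × 0.57 / (4 × 5.67×10⁻⁸)]^(1/4) = (7.66×10⁹)^(1/4) = 296 K.

T_eq ≈ 296 K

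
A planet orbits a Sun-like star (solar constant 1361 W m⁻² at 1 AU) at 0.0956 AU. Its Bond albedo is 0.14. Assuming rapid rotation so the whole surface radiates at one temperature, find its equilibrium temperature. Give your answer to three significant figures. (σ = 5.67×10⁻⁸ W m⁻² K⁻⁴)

T_eq ≈ 867 K

Flux at 0.0956 AU: S = 1361/0.0956² = 1.49×10⁵ W m⁻².
Energy balance: absorbed = emitted ⇒ πR²·S(1−A) = 4πR²·σT_eq⁴, so T_eq⁴ = S(1−A)/(4σ).
T_eq = [1.49×10⁵ × 0.86 / (4 × 5.67×10⁻⁸)]^(1/4) = (5.65×10¹¹)^(1/4) = 867 K.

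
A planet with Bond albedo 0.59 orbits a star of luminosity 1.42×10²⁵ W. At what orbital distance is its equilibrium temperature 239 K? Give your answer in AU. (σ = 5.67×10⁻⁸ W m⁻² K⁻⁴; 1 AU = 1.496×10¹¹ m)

From T_eq⁴ = L(1−A)/(16πσd²): d = √[L(1−A)/(16πσT_eq⁴)].
d = √[1.42×10²⁵ × 0.41 / (16π × 5.67×10⁻⁸ × (239)⁴)] = 2.50×10¹⁰ m = 0.167 AU.

d ≈ 0.167 AU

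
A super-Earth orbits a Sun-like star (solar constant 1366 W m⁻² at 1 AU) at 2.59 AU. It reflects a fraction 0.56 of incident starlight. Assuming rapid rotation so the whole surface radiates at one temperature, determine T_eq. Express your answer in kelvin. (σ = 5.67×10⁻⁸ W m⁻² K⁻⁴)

T_eq ≈ 141 K

Flux at 2.59 AU: S = 1366/2.59² = 204 W m⁻².
Energy balance: absorbed = emitted ⇒ πR²·S(1−A) = 4πR²·σT_eq⁴, so T_eq⁴ = S(1−A)/(4σ).
T_eq = [204 × 0.44 / (4 × 5.67×10⁻⁸)]^(1/4) = (3.95×10⁸)^(1/4) = 141 K.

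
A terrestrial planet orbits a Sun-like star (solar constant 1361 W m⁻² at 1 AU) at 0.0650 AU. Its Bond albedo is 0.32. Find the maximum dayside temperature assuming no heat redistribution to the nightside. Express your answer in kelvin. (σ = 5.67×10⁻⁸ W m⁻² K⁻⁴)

Flux at 0.0650 AU: S = 1361/0.0650² = 3.22×10⁵ W m⁻².
With no redistribution each surface element balances locally: S(1−A) = σT⁴.
T = [3.22×10⁵ × 0.68 / 5.67×10⁻⁸]^(1/4) = (3.86×10¹²)^(1/4) = 1400 K.

T_ss ≈ 1400 K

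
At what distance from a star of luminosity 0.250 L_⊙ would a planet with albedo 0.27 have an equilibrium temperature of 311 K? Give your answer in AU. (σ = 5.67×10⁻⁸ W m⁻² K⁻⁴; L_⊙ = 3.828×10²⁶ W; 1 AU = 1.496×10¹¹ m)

d ≈ 0.342 AU

L = 0.250 × 3.828×10²⁶ = 9.57×10²⁵ W.
From T_eq⁴ = L(1−A)/(16πσd²): d = √[L(1−A)/(16πσT_eq⁴)].
d = √[9.57×10²⁵ × 0.73 / (16π × 5.67×10⁻⁸ × (311)⁴)] = 5.12×10¹⁰ m = 0.342 AU.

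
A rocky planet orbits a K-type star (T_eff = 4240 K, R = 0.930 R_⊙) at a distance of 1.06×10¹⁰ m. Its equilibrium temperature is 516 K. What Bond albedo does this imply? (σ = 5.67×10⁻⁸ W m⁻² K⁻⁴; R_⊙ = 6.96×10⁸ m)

R_⋆ = 0.930 × 6.96×10⁸ = 6.47×10⁸ m.
L = 4πR_⋆²σT_⋆⁴ = 4π(6.47×10⁸)² × 5.67×10⁻⁸ × (4240)⁴ = 9.65×10²⁵ W.
S = L/(4πd²) = 6.83×10⁴ W m⁻².
From T_eq⁴ = S(1−A)/(4σ): 1−A = 4σT_eq⁴/S.
1−A = 4 × 5.67×10⁻⁸ × (516)⁴ / 6.83×10⁴ = 0.235.

A ≈ 0.76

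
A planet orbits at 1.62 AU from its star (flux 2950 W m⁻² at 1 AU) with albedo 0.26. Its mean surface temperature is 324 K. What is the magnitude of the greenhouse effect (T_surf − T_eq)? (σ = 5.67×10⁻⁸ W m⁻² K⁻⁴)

ΔT ≈ 77.9 K

S = 2950/1.62² = 1124 W m⁻².
T_eq = [S(1−A)/(4σ)]^(1/4) = [1124×0.74/(4×5.67×10⁻⁸)]^(1/4) = 246.1 K.
ΔT = T_surf − T_eq = 324 − 246.1.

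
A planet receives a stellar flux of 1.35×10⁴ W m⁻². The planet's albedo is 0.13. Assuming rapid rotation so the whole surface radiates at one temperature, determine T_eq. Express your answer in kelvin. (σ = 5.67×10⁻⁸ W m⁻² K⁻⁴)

Energy balance: absorbed = emitted ⇒ πR²·S(1−A) = 4πR²·σT_eq⁴, so T_eq⁴ = S(1−A)/(4σ).
T_eq = [1.35×10⁴ × 0.87 / (4 × 5.67×10⁻⁸)]^(1/4) = (5.18×10¹⁰)^(1/4) = 477 K.

T_eq ≈ 477 K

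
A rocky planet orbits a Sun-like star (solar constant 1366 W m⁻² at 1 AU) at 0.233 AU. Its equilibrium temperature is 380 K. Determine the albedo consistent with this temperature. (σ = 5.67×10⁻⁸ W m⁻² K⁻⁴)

Flux at 0.233 AU: S = 1366/0.233² = 2.52×10⁴ W m⁻².
From T_eq⁴ = S(1−A)/(4σ): 1−A = 4σT_eq⁴/S.
1−A = 4 × 5.67×10⁻⁸ × (380)⁴ / 2.52×10⁴ = 0.188.

A ≈ 0.81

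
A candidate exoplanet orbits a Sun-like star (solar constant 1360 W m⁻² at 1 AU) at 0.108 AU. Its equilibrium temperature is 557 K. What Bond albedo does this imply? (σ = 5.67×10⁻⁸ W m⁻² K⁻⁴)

Flux at 0.108 AU: S = 1360/0.108² = 1.17×10⁵ W m⁻².
From T_eq⁴ = S(1−A)/(4σ): 1−A = 4σT_eq⁴/S.
1−A = 4 × 5.67×10⁻⁸ × (557)⁴ / 1.17×10⁵ = 0.187.

A ≈ 0.81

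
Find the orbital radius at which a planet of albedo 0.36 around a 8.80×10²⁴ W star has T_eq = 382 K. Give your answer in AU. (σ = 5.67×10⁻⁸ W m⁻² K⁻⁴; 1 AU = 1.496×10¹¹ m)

From T_eq⁴ = L(1−A)/(16πσd²): d = √[L(1−A)/(16πσT_eq⁴)].
d = √[8.80×10²⁴ × 0.64 / (16π × 5.67×10⁻⁸ × (382)⁴)] = 9.63×10⁹ m = 0.0644 AU.

d ≈ 0.0644 AU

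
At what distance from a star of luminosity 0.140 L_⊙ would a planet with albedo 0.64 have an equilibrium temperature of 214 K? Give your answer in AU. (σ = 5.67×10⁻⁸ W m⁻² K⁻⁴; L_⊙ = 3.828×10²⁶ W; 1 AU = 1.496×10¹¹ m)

d ≈ 0.380 AU

L = 0.140 × 3.828×10²⁶ = 5.36×10²⁵ W.
From T_eq⁴ = L(1−A)/(16πσd²): d = √[L(1−A)/(16πσT_eq⁴)].
d = √[5.36×10²⁵ × 0.36 / (16π × 5.67×10⁻⁸ × (214)⁴)] = 5.68×10¹⁰ m = 0.380 AU.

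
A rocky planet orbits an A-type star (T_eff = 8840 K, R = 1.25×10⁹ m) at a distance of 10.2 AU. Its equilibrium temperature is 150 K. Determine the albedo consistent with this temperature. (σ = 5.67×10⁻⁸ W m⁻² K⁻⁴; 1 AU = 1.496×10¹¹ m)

A ≈ 0.51

d = 10.2 AU = 1.53×10¹² m.
L = 4πR_⋆²σT_⋆⁴ = 4π(1.25×10⁹)² × 5.67×10⁻⁸ × (8840)⁴ = 6.80×10²⁷ W.
S = L/(4πd²) = 232 W m⁻².
From T_eq⁴ = S(1−A)/(4σ): 1−A = 4σT_eq⁴/S.
1−A = 4 × 5.67×10⁻⁸ × (150)⁴ / 232 = 0.494.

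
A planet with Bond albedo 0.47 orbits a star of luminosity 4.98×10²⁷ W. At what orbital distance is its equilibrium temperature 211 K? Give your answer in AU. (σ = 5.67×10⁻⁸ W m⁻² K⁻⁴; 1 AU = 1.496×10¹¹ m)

d ≈ 4.57 AU

From T_eq⁴ = L(1−A)/(16πσd²): d = √[L(1−A)/(16πσT_eq⁴)].
d = √[4.98×10²⁷ × 0.53 / (16π × 5.67×10⁻⁸ × (211)⁴)] = 6.84×10¹¹ m = 4.57 AU.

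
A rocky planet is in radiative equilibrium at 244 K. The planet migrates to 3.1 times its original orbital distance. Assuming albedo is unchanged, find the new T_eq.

T_eq ∝ L^(1/4) · d^(−1/2).
T′ = 244 / 3.1^(1/2) = 139 K.

T_eq ≈ 139 K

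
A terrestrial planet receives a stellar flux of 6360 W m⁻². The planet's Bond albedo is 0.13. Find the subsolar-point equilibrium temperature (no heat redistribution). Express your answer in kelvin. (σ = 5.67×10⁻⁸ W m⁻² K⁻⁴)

T_ss ≈ 559 K

At the subsolar point the surface absorbs S(1−A) and emits σT⁴ per unit area — no factor of 4, since only the local patch is in balance.
T = [6360 × 0.87 / 5.67×10⁻⁸]^(1/4) = (9.76×10¹⁰)^(1/4) = 559 K.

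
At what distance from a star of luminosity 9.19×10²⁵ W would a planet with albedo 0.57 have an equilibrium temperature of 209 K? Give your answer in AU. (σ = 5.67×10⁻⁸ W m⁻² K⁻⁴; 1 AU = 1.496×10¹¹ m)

d ≈ 0.570 AU

From T_eq⁴ = L(1−A)/(16πσd²): d = √[L(1−A)/(16πσT_eq⁴)].
d = √[9.19×10²⁵ × 0.43 / (16π × 5.67×10⁻⁸ × (209)⁴)] = 8.52×10¹⁰ m = 0.570 AU.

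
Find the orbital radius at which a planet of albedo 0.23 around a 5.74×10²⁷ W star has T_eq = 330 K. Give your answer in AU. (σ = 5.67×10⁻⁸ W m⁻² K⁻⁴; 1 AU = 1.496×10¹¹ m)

d ≈ 2.42 AU

From T_eq⁴ = L(1−A)/(16πσd²): d = √[L(1−A)/(16πσT_eq⁴)].
d = √[5.74×10²⁷ × 0.77 / (16π × 5.67×10⁻⁸ × (330)⁴)] = 3.62×10¹¹ m = 2.42 AU.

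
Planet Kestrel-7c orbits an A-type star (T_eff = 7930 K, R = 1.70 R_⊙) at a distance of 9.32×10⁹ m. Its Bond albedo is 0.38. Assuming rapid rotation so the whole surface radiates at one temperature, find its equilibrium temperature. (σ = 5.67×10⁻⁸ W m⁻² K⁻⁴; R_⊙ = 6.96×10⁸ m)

R_⋆ = 1.70 × 6.96×10⁸ = 1.18×10⁹ m.
L = 4πR_⋆²σT_⋆⁴ = 4π(1.18×10⁹)² × 5.67×10⁻⁸ × (7930)⁴ = 3.94×10²⁷ W.
S = L/(4πd²) = 3.61×10⁶ W m⁻².
Energy balance: absorbed = emitted ⇒ πR²·S(1−A) = 4πR²·σT_eq⁴, so T_eq⁴ = S(1−A)/(4σ).
T_eq = [3.61×10⁶ × 0.62 / (4 × 5.67×10⁻⁸)]^(1/4) = (9.88×10¹²)^(1/4) = 1770 K.

T_eq ≈ 1770 K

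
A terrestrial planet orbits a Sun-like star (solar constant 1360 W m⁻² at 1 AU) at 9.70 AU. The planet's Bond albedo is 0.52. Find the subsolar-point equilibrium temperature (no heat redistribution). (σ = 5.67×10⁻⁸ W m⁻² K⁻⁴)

Flux at 9.70 AU: S = 1360/9.70² = 14.5 W m⁻².
At the subsolar point the surface absorbs S(1−A) and emits σT⁴ per unit area — no factor of 4, since only the local patch is in balance.
T = [14.5 × 0.48 / 5.67×10⁻⁸]^(1/4) = (1.22×10⁸)^(1/4) = 105 K.

T_ss ≈ 105 K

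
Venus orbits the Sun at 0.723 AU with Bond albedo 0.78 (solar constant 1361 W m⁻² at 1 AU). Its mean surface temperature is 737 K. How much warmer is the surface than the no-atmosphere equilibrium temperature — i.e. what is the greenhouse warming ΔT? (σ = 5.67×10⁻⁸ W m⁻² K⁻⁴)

S = 1361/0.723² = 2604 W m⁻².
T_eq = [S(1−A)/(4σ)]^(1/4) = [2604×0.22/(4×5.67×10⁻⁸)]^(1/4) = 224.2 K.
ΔT = T_surf − T_eq = 737 − 224.2.

ΔT ≈ 512.8 K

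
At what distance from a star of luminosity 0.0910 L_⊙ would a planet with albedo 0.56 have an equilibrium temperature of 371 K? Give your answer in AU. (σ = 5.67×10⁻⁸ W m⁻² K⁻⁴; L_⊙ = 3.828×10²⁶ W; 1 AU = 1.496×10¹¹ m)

d ≈ 0.113 AU

L = 0.0910 × 3.828×10²⁶ = 3.48×10²⁵ W.
From T_eq⁴ = L(1−A)/(16πσd²): d = √[L(1−A)/(16πσT_eq⁴)].
d = √[3.48×10²⁵ × 0.44 / (16π × 5.67×10⁻⁸ × (371)⁴)] = 1.68×10¹⁰ m = 0.113 AU.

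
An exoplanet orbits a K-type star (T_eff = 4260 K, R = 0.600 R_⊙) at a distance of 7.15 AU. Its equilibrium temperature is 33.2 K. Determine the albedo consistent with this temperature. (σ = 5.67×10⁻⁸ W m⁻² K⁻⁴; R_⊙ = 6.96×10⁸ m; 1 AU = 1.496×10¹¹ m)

A ≈ 0.90

R_⋆ = 0.600 × 6.96×10⁸ = 4.18×10⁸ m.
d = 7.15 AU = 1.07×10¹² m.
L = 4πR_⋆²σT_⋆⁴ = 4π(4.18×10⁸)² × 5.67×10⁻⁸ × (4260)⁴ = 4.09×10²⁵ W.
S = L/(4πd²) = 2.85 W m⁻².
From T_eq⁴ = S(1−A)/(4σ): 1−A = 4σT_eq⁴/S.
1−A = 4 × 5.67×10⁻⁸ × (33.2)⁴ / 2.85 = 0.097.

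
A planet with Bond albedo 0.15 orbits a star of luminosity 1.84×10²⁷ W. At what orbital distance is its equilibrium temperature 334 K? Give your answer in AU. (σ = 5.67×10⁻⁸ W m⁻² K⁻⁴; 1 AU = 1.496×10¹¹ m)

From T_eq⁴ = L(1−A)/(16πσd²): d = √[L(1−A)/(16πσT_eq⁴)].
d = √[1.84×10²⁷ × 0.85 / (16π × 5.67×10⁻⁸ × (334)⁴)] = 2.10×10¹¹ m = 1.40 AU.

d ≈ 1.40 AU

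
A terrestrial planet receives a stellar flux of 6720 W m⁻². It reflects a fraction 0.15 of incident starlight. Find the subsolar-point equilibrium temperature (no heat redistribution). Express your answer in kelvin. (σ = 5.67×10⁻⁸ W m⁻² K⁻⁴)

At the subsolar point the surface absorbs S(1−A) and emits σT⁴ per unit area — no factor of 4, since only the local patch is in balance.
T = [6720 × 0.85 / 5.67×10⁻⁸]^(1/4) = (1.01×10¹¹)^(1/4) = 563 K.

T_ss ≈ 563 K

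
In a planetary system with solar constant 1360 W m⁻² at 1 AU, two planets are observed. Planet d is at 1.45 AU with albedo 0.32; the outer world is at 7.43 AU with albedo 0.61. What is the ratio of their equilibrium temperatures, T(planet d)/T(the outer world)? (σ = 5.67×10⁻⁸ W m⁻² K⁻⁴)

T_eq = [S₀(1−A)/(4σd²)]^(1/4), so T ∝ (1−A)^(1/4) / √d.
T₁ = [1360×0.68/(4×5.67×10⁻⁸×1.45²)]^(1/4) = 209.85 K.
T₂ = [1360×0.39/(4×5.67×10⁻⁸×7.43²)]^(1/4) = 80.68 K.

T₁/T₂ ≈ 2.601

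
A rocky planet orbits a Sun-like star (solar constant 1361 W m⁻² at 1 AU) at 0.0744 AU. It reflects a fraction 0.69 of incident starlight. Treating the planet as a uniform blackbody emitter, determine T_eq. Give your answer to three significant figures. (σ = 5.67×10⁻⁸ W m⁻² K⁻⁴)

T_eq ≈ 761 K

Flux at 0.0744 AU: S = 1361/0.0744² = 2.46×10⁵ W m⁻².
Energy balance: absorbed = emitted ⇒ πR²·S(1−A) = 4πR²·σT_eq⁴, so T_eq⁴ = S(1−A)/(4σ).
T_eq = [2.46×10⁵ × 0.31 / (4 × 5.67×10⁻⁸)]^(1/4) = (3.36×10¹¹)^(1/4) = 761 K.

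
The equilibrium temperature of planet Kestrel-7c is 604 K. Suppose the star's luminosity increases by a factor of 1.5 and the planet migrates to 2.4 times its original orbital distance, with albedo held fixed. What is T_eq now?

T_eq ∝ L^(1/4) · d^(−1/2).
T′ = 604 × 1.5^(1/4) / 2.4^(1/2) = 431 K.

T_eq ≈ 431 K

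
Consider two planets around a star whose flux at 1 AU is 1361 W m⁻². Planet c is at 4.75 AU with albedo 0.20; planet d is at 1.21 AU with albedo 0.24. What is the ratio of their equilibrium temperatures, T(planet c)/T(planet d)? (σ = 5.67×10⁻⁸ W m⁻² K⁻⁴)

T_eq = [S₀(1−A)/(4σd²)]^(1/4), so T ∝ (1−A)^(1/4) / √d.
T₁ = [1361×0.80/(4×5.67×10⁻⁸×4.75²)]^(1/4) = 120.78 K.
T₂ = [1361×0.76/(4×5.67×10⁻⁸×1.21²)]^(1/4) = 236.25 K.

T₁/T₂ ≈ 0.511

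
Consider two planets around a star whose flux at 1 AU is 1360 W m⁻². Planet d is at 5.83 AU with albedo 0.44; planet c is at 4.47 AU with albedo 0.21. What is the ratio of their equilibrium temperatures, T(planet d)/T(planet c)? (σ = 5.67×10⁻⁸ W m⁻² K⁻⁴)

T_eq = [S₀(1−A)/(4σd²)]^(1/4), so T ∝ (1−A)^(1/4) / √d.
T₁ = [1360×0.56/(4×5.67×10⁻⁸×5.83²)]^(1/4) = 99.70 K.
T₂ = [1360×0.79/(4×5.67×10⁻⁸×4.47²)]^(1/4) = 124.09 K.

T₁/T₂ ≈ 0.803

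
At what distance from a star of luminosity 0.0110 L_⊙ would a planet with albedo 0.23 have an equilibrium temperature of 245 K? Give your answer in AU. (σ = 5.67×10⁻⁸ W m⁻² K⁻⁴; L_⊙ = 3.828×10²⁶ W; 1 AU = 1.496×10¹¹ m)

L = 0.0110 × 3.828×10²⁶ = 4.21×10²⁴ W.
From T_eq⁴ = L(1−A)/(16πσd²): d = √[L(1−A)/(16πσT_eq⁴)].
d = √[4.21×10²⁴ × 0.77 / (16π × 5.67×10⁻⁸ × (245)⁴)] = 1.78×10¹⁰ m = 0.119 AU.

d ≈ 0.119 AU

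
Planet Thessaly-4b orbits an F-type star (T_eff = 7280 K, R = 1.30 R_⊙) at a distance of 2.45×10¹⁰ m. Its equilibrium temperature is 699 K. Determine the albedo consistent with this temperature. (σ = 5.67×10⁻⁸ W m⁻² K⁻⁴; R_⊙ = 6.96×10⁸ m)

R_⋆ = 1.30 × 6.96×10⁸ = 9.05×10⁸ m.
L = 4πR_⋆²σT_⋆⁴ = 4π(9.05×10⁸)² × 5.67×10⁻⁸ × (7280)⁴ = 1.64×10²⁷ W.
S = L/(4πd²) = 2.17×10⁵ W m⁻².
From T_eq⁴ = S(1−A)/(4σ): 1−A = 4σT_eq⁴/S.
1−A = 4 × 5.67×10⁻⁸ × (699)⁴ / 2.17×10⁵ = 0.249.

A ≈ 0.75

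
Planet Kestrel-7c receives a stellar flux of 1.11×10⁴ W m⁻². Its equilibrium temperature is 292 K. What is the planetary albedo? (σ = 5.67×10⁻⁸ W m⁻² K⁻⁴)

From T_eq⁴ = S(1−A)/(4σ): 1−A = 4σT_eq⁴/S.
1−A = 4 × 5.67×10⁻⁸ × (292)⁴ / 1.11×10⁴ = 0.149.

A ≈ 0.85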